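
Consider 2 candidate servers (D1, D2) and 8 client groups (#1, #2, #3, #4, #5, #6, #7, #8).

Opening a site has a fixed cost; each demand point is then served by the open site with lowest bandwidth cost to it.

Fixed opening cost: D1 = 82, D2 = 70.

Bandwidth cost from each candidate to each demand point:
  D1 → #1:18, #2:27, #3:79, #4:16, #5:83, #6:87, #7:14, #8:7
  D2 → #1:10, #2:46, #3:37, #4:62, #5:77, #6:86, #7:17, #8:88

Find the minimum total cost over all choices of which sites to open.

Open {D1}: assign each demand point to its cheapest open site.
  #1→D1 18, #2→D1 27, #3→D1 79, #4→D1 16, #5→D1 83, #6→D1 87, #7→D1 14, #8→D1 7
  bandwidth cost 331, fixed 82 → total 413.
Compare {D1, D2}: bandwidth cost 274 + fixed 152 = 426.
Compare {D2}: bandwidth cost 423 + fixed 70 = 493.

413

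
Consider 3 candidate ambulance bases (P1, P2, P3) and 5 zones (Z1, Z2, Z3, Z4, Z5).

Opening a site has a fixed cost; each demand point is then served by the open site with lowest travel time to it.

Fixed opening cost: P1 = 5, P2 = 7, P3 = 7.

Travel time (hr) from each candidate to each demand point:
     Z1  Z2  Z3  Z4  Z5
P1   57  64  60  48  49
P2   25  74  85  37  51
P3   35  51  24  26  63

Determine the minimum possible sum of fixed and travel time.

Open {P2, P3}: assign each demand point to its cheapest open site.
  Z1→P2 25, Z2→P3 51, Z3→P3 24, Z4→P3 26, Z5→P2 51
  travel time 177, fixed 14 → total 191.
Compare {P1, P2, P3}: travel time 175 + fixed 19 = 194.
Compare {P1, P3}: travel time 185 + fixed 12 = 197.
Compare {P3}: travel time 199 + fixed 7 = 206.
All other subsets cost ≥ 194. Minimum total cost: 191.

191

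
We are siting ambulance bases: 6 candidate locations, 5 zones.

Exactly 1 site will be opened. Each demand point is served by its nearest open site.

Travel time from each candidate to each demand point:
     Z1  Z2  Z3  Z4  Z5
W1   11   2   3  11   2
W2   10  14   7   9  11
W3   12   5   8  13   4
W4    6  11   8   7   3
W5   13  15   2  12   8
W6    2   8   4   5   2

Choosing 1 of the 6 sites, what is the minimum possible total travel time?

Open {W6}.
  Z1→W6 2, Z2→W6 8, Z3→W6 4, Z4→W6 5, Z5→W6 2  ⇒ total 21.
Compare {W1}: total 29.
Compare {W4}: total 35.
No size-1 selection does better; minimum is 21.

21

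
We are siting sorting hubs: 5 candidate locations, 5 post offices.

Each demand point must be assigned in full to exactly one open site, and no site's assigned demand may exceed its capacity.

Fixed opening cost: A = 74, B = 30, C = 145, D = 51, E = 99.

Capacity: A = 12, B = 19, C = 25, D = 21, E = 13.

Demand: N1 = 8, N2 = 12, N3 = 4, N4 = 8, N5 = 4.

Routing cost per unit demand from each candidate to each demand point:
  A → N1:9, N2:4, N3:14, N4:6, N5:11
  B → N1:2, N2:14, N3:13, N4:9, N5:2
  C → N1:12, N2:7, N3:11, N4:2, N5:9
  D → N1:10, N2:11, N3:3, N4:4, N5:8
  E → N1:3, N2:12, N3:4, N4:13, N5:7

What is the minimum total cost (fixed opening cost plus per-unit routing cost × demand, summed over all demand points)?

271

Open {A, B, D}; cheapest assignment that respects the capacities:
  A (cap 12, load 12): N2 — cost 12×4 = 48
  B (cap 19, load 12): N1, N5 — cost 8×2 + 4×2 = 24
  D (cap 21, load 12): N3, N4 — cost 4×3 + 8×4 = 44
  Shipping 116, fixed 155 → total 271.
  Any other capacity-feasible assignment to {A, B, D} ships for at least 116.
Compare {B, D}: its best feasible assignment gives total 321.
Compare {B, C}: its best feasible assignment gives total 343.
Every other set of open sites that can feasibly serve all demand totals ≥ 321 even under its best assignment. Minimum: 271.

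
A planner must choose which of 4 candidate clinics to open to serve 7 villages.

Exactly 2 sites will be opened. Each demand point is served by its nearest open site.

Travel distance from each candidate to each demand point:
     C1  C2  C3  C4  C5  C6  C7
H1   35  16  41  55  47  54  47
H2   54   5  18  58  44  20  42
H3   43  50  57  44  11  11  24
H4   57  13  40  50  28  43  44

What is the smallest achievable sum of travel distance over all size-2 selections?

Open {H2, H3}.
  C1→H3 43, C2→H2 5, C3→H2 18, C4→H3 44, C5→H3 11, C6→H3 11, C7→H3 24  ⇒ total 156.
Compare {H1, H3}: total 182.
Compare {H3, H4}: total 186.
No size-2 selection does better; minimum is 156.

156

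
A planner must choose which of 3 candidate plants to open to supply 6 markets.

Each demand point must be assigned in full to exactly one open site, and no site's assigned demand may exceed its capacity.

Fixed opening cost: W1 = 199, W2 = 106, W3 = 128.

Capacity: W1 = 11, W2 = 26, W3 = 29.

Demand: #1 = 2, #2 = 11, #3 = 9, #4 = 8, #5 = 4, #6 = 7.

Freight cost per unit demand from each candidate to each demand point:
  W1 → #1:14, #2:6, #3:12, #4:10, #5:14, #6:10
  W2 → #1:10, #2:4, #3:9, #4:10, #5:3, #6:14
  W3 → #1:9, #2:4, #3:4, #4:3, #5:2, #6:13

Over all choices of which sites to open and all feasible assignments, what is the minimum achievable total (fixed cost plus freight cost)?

457

Open {W2, W3}; cheapest assignment that respects the capacities:
  W2 (cap 26, load 13): #1, #2 — cost 2×10 + 11×4 = 64
  W3 (cap 29, load 28): #3, #4, #5, #6 — cost 9×4 + 8×3 + 4×2 + 7×13 = 159
  Shipping 223, fixed 234 → total 457.
  Any other capacity-feasible assignment to {W2, W3} ships for at least 223.
Compare {W1, W2, W3}: its best feasible assignment gives total 633.
Every other set of open sites that can feasibly serve all demand totals ≥ 633 even under its best assignment. Minimum: 457.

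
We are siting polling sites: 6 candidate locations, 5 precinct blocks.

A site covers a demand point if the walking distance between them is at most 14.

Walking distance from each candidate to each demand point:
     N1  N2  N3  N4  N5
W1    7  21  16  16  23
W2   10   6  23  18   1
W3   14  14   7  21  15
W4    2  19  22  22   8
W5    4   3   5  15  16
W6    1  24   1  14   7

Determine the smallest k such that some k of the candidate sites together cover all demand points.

2

Coverage sets (demand points within 14 of each site):
  W1: {N1}
  W2: {N1, N2, N5}
  W3: {N1, N2, N3}
  W4: {N1, N5}
  W5: {N1, N2, N3}
  W6: {N1, N3, N4, N5}
No single site covers all 5 demand points.
But {W2, W6} covers everything, so the minimum is 2.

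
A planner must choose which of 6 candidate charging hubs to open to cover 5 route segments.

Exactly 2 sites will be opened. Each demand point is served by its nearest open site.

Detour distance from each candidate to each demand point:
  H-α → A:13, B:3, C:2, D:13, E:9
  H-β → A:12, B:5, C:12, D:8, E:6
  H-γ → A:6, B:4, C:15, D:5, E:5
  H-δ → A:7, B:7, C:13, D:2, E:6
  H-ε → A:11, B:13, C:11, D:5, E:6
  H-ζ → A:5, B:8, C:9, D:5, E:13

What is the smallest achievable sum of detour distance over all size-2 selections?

Open {H-α, H-δ}.
  A→H-δ 7, B→H-α 3, C→H-α 2, D→H-δ 2, E→H-δ 6  ⇒ total 20.
Compare {H-α, H-γ}: total 21.
Compare {H-α, H-ζ}: total 24.
No size-2 selection does better; minimum is 20.

20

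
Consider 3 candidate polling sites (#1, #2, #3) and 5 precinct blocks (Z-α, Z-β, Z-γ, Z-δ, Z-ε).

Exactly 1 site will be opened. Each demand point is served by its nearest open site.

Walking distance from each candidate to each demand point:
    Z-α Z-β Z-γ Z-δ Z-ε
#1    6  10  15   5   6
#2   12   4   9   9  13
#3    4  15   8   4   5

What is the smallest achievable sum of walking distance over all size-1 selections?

36

Open {#3}.
  Z-α→#3 4, Z-β→#3 15, Z-γ→#3 8, Z-δ→#3 4, Z-ε→#3 5  ⇒ total 36.
Compare {#1}: total 42.
Compare {#2}: total 47.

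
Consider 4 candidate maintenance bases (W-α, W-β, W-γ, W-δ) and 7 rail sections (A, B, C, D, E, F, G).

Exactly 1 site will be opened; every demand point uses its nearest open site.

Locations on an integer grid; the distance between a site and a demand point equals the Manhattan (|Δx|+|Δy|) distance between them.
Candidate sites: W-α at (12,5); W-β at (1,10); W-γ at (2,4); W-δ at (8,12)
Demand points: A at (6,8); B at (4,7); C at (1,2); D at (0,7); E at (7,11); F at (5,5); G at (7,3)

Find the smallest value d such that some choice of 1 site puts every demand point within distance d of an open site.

12

Open {W-γ}.
  Farthest demand point is E at distance 12 (to W-γ); all others are ≤ 12.
With {W-β} the worst case is 13.
With {W-α} the worst case is 14.
No size-1 selection achieves below 12.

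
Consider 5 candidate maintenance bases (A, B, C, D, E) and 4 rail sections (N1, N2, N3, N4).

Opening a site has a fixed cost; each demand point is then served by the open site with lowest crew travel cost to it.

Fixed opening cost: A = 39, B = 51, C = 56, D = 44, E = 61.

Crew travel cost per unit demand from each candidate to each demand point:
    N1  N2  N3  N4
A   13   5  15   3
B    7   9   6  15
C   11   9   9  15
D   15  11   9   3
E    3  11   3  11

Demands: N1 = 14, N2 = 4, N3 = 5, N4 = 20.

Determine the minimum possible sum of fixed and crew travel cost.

237

Open {A, E}: assign each demand point to its cheapest open site.
  N1→E 14×3=42, N2→A 4×5=20, N3→E 5×3=15, N4→A 20×3=60
  crew travel cost 137, fixed 100 → total 237.
Compare {D, E}: crew travel cost 161 + fixed 105 = 266.
Compare {A, D, E}: crew travel cost 137 + fixed 144 = 281.
Compare {A, B, E}: crew travel cost 137 + fixed 151 = 288.
All other subsets cost ≥ 266. Minimum total cost: 237.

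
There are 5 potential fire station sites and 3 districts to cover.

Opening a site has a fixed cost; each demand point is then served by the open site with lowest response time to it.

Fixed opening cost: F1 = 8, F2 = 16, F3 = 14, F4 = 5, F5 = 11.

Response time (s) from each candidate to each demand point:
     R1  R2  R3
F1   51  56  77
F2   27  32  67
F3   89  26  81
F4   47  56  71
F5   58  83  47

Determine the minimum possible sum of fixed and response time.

133

Open {F2, F5}: assign each demand point to its cheapest open site.
  R1→F2 27, R2→F2 32, R3→F5 47
  response time 106, fixed 27 → total 133.
Compare {F2, F4, F5}: response time 106 + fixed 32 = 138.
Compare {F1, F2, F5}: response time 106 + fixed 35 = 141.
Compare {F2, F3, F5}: response time 100 + fixed 41 = 141.
All other subsets cost ≥ 138. Minimum total cost: 133.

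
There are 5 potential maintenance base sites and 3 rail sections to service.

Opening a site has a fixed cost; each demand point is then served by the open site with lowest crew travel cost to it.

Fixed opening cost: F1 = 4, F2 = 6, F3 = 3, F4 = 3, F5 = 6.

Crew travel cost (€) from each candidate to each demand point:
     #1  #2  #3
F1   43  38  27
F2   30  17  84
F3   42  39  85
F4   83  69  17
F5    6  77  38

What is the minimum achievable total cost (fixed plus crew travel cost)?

55

Open {F2, F4, F5}: assign each demand point to its cheapest open site.
  #1→F5 6, #2→F2 17, #3→F4 17
  crew travel cost 40, fixed 15 → total 55.
Compare {F2, F3, F4, F5}: crew travel cost 40 + fixed 18 = 58.
Compare {F1, F2, F4, F5}: crew travel cost 40 + fixed 19 = 59.
Compare {F1, F2, F3, F4, F5}: crew travel cost 40 + fixed 22 = 62.
All other subsets cost ≥ 58. Minimum total cost: 55.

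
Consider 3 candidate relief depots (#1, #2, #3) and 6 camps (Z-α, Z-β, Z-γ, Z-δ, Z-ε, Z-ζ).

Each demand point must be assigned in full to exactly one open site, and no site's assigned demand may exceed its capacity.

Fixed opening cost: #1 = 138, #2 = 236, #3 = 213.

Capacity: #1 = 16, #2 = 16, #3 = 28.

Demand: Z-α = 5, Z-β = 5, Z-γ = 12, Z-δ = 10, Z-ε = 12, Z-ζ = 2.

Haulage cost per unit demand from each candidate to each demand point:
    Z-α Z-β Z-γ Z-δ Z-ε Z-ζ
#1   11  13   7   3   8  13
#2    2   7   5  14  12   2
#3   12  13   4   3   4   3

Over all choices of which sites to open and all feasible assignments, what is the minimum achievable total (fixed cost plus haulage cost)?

Open {#1, #2, #3}; cheapest assignment that respects the capacities:
  #1 (cap 16, load 10): Z-δ — cost 10×3 = 30
  #2 (cap 16, load 12): Z-α, Z-β, Z-ζ — cost 5×2 + 5×7 + 2×2 = 49
  #3 (cap 28, load 24): Z-γ, Z-ε — cost 12×4 + 12×4 = 96
  Shipping 175, fixed 587 → total 762.
  Any other capacity-feasible assignment to {#1, #2, #3} ships for at least 175.
Total demand is 46 and no other set of sites has combined capacity ≥ 46, so {#1, #2, #3} is the only feasible choice of open sites. Minimum: 762.

762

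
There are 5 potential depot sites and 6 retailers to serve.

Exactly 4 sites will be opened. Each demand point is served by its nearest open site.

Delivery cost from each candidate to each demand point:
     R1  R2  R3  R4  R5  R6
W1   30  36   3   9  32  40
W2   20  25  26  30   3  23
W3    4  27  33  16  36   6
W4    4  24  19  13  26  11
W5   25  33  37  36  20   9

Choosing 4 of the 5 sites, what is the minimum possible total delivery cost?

Open {W1, W2, W3, W4}.
  R1→W3 4, R2→W4 24, R3→W1 3, R4→W1 9, R5→W2 3, R6→W3 6  ⇒ total 49.
Compare {W1, W2, W3, W5}: total 50.
Compare {W1, W2, W4, W5}: total 52.
No size-4 selection does better; minimum is 49.

49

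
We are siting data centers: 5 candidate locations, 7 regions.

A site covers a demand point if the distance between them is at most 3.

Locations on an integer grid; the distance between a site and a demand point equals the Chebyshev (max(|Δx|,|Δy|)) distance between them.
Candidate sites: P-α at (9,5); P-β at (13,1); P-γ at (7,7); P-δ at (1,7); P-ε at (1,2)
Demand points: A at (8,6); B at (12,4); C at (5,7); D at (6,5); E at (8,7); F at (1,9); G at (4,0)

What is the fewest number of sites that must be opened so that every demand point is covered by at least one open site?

4

Coverage sets (demand points within 3 of each site):
  P-α: {A, B, D, E}
  P-β: {B}
  P-γ: {A, C, D, E}
  P-δ: {F}
  P-ε: {G}
No 3 sites suffice: every size-3 union leaves at least one demand point uncovered.
But {P-α, P-γ, P-δ, P-ε} covers everything, so the minimum is 4.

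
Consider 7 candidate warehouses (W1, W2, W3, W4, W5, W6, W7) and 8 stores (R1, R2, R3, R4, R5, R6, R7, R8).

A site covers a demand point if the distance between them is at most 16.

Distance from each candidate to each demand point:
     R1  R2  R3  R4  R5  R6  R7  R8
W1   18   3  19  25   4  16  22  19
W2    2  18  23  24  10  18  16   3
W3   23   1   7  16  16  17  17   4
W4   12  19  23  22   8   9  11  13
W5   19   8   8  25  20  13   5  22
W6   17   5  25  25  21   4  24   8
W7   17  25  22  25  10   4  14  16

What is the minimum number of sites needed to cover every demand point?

2

Coverage sets (demand points within 16 of each site):
  W1: {R2, R5, R6}
  W2: {R1, R5, R7, R8}
  W3: {R2, R3, R4, R5, R8}
  W4: {R1, R5, R6, R7, R8}
  W5: {R2, R3, R6, R7}
  W6: {R2, R6, R8}
  W7: {R5, R6, R7, R8}
No single site covers all 8 demand points.
But {W3, W4} covers everything, so the minimum is 2.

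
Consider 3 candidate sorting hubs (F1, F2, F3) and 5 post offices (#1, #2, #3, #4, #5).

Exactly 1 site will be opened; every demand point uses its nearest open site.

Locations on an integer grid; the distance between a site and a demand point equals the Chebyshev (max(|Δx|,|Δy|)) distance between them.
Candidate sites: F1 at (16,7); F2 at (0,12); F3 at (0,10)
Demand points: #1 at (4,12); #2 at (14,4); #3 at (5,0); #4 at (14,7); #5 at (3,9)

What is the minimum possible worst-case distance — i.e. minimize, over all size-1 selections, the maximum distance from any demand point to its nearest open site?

Open {F1}.
  Farthest demand point is #5 at distance 13 (to F1); all others are ≤ 13.
With {F2} the worst case is 14.
With {F3} the worst case is 14.
No size-1 selection achieves below 13.

13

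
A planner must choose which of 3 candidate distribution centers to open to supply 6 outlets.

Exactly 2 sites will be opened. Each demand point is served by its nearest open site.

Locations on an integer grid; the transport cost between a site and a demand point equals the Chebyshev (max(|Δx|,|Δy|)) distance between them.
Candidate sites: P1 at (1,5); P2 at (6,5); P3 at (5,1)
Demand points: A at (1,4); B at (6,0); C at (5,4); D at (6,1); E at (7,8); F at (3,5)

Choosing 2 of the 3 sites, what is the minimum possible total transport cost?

13

Open {P2, P3}.
  A→P3 4, B→P3 1, C→P2 1, D→P3 1, E→P2 3, F→P2 3  ⇒ total 13.
Compare {P1, P3}: total 14.
Compare {P1, P2}: total 16.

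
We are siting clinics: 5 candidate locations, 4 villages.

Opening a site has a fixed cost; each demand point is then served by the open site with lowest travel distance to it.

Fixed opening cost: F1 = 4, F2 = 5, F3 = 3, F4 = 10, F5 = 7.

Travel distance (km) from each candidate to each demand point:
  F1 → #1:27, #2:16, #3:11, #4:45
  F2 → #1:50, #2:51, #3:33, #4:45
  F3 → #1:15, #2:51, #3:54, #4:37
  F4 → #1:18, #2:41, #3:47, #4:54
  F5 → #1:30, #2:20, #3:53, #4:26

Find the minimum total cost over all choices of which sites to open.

Open {F1, F3, F5}: assign each demand point to its cheapest open site.
  #1→F3 15, #2→F1 16, #3→F1 11, #4→F5 26
  travel distance 68, fixed 14 → total 82.
Compare {F1, F3}: travel distance 79 + fixed 7 = 86.
Compare {F1, F2, F3, F5}: travel distance 68 + fixed 19 = 87.
Compare {F1, F5}: travel distance 80 + fixed 11 = 91.
All other subsets cost ≥ 86. Minimum total cost: 82.

82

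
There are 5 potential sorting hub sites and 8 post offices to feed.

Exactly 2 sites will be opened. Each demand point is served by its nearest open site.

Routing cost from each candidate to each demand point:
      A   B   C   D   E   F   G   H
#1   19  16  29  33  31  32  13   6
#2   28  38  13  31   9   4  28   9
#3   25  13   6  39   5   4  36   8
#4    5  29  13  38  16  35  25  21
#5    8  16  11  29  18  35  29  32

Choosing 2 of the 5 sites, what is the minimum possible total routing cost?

99

Open {#1, #3}.
  A→#1 19, B→#3 13, C→#3 6, D→#1 33, E→#3 5, F→#3 4, G→#1 13, H→#1 6  ⇒ total 99.
Compare {#3, #5}: total 102.
Compare {#3, #4}: total 104.
No size-2 selection does better; minimum is 99.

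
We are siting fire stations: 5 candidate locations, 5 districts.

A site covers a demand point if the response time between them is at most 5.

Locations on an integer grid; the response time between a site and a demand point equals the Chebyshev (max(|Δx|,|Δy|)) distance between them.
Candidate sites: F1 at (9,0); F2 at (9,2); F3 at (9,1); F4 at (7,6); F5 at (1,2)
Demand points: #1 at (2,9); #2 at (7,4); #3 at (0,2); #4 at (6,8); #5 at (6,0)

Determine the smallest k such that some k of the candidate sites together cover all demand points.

Coverage sets (demand points within 5 of each site):
  F1: {#2, #5}
  F2: {#2, #5}
  F3: {#2, #5}
  F4: {#1, #2, #4}
  F5: {#3, #5}
No single site covers all 5 demand points.
But {F4, F5} covers everything, so the minimum is 2.

2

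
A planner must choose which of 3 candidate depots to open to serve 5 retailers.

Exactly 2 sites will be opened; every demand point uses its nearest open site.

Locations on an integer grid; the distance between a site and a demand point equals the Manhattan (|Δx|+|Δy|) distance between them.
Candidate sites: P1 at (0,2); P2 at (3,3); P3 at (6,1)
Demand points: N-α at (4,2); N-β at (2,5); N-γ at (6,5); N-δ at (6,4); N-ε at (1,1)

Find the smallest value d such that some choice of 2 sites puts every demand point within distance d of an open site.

4

Open {P2, P3}.
  Farthest demand point is N-γ at distance 4 (to P3); all others are ≤ 4.
With {P1, P2} the worst case is 5.
With {P1, P3} the worst case is 5.
No size-2 selection achieves below 4.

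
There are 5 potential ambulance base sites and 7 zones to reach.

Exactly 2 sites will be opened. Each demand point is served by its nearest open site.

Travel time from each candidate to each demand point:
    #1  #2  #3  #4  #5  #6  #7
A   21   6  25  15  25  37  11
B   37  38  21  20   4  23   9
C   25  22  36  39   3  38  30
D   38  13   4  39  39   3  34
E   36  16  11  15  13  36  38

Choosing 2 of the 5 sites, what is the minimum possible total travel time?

Open {A, D}.
  #1→A 21, #2→A 6, #3→D 4, #4→A 15, #5→A 25, #6→D 3, #7→A 11  ⇒ total 85.
Compare {B, D}: total 90.
Compare {A, B}: total 99.
No size-2 selection does better; minimum is 85.

85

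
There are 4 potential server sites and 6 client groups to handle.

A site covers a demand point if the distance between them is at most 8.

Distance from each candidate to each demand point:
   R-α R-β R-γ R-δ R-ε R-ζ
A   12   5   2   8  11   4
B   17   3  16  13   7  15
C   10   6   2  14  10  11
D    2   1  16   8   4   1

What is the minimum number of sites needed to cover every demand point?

2

Coverage sets (demand points within 8 of each site):
  A: {R-β, R-γ, R-δ, R-ζ}
  B: {R-β, R-ε}
  C: {R-β, R-γ}
  D: {R-α, R-β, R-δ, R-ε, R-ζ}
No single site covers all 6 demand points.
But {A, D} covers everything, so the minimum is 2.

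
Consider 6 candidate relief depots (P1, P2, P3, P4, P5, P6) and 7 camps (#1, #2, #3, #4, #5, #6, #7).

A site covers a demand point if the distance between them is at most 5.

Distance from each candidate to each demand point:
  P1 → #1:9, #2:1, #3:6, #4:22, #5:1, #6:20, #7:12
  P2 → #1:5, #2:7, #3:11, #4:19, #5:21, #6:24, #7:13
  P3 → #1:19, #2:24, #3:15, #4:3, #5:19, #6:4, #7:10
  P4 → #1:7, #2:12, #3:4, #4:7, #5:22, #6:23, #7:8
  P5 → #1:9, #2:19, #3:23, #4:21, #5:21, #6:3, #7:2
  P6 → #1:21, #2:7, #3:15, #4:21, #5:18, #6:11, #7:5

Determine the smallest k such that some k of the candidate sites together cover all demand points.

5

Coverage sets (demand points within 5 of each site):
  P1: {#2, #5}
  P2: {#1}
  P3: {#4, #6}
  P4: {#3}
  P5: {#6, #7}
  P6: {#7}
No 4 sites suffice: every size-4 union leaves at least one demand point uncovered.
But {P1, P2, P3, P4, P5} covers everything, so the minimum is 5.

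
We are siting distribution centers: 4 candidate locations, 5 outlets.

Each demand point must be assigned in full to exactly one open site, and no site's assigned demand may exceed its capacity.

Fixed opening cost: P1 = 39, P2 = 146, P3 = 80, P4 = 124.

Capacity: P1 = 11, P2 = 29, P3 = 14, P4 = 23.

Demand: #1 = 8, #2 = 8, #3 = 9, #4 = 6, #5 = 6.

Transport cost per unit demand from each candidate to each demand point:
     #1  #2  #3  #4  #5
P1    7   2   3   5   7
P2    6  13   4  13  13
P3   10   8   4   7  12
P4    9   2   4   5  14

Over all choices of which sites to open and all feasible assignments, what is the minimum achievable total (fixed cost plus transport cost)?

Open {P3, P4}; cheapest assignment that respects the capacities:
  P3 (cap 14, load 14): #1, #5 — cost 8×10 + 6×12 = 152
  P4 (cap 23, load 23): #2, #3, #4 — cost 8×2 + 9×4 + 6×5 = 82
  Shipping 234, fixed 204 → total 438.
  Any other capacity-feasible assignment to {P3, P4} ships for at least 234.
Compare {P1, P3, P4}: its best feasible assignment gives total 439.
Compare {P1, P2}: its best feasible assignment gives total 441.
Every other set of open sites that can feasibly serve all demand totals ≥ 439 even under its best assignment. Minimum: 438.

438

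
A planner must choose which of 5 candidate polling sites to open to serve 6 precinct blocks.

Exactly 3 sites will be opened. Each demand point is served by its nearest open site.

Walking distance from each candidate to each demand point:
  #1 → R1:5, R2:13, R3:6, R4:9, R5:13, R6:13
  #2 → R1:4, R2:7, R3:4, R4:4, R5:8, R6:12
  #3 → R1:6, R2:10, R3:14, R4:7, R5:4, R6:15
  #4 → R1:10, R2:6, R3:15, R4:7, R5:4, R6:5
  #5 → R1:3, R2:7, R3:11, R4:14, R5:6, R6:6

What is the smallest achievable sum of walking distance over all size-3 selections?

26

Open {#2, #4, #5}.
  R1→#5 3, R2→#4 6, R3→#2 4, R4→#2 4, R5→#4 4, R6→#4 5  ⇒ total 26.
Compare {#1, #2, #4}: total 27.
Compare {#2, #3, #4}: total 27.
No size-3 selection does better; minimum is 26.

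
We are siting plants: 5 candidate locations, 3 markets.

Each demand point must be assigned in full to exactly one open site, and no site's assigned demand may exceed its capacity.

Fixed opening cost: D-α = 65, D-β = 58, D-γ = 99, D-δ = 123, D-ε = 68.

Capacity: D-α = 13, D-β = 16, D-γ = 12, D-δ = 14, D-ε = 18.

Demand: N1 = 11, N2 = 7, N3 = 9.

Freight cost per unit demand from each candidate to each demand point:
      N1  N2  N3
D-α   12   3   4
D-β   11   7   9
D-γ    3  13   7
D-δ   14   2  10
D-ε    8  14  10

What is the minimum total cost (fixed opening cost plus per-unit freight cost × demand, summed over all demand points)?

Open {D-β, D-γ}; cheapest assignment that respects the capacities:
  D-β (cap 16, load 16): N2, N3 — cost 7×7 + 9×9 = 130
  D-γ (cap 12, load 11): N1 — cost 11×3 = 33
  Shipping 163, fixed 157 → total 320.
  Any other capacity-feasible assignment to {D-β, D-γ} ships for at least 163.
Compare {D-α, D-β, D-γ}: its best feasible assignment gives total 340.
Compare {D-β, D-ε}: its best feasible assignment gives total 344.
Every other set of open sites that can feasibly serve all demand totals ≥ 340 even under its best assignment. Minimum: 320.

320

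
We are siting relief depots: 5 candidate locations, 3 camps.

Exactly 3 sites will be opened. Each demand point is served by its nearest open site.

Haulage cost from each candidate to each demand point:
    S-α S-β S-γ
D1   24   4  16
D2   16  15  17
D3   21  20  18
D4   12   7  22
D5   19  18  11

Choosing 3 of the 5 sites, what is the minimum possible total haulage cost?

Open {D1, D4, D5}.
  S-α→D4 12, S-β→D1 4, S-γ→D5 11  ⇒ total 27.
Compare {D2, D4, D5}: total 30.
Compare {D3, D4, D5}: total 30.
No size-3 selection does better; minimum is 27.

27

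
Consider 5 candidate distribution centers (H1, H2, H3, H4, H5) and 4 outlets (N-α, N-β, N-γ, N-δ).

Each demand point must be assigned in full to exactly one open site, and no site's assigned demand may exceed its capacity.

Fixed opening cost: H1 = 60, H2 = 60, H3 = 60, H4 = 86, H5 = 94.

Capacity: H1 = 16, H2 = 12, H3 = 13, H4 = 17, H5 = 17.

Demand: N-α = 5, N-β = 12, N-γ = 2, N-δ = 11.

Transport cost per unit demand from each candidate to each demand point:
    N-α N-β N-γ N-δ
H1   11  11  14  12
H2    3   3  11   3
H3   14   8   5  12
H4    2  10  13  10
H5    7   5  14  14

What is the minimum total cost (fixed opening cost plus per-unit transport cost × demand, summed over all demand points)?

352

Open {H2, H3, H5}; cheapest assignment that respects the capacities:
  H2 (cap 12, load 11): N-δ — cost 11×3 = 33
  H3 (cap 13, load 2): N-γ — cost 2×5 = 10
  H5 (cap 17, load 17): N-α, N-β — cost 5×7 + 12×5 = 95
  Shipping 138, fixed 214 → total 352.
  Any other capacity-feasible assignment to {H2, H3, H5} ships for at least 138.
Compare {H2, H4, H5}: its best feasible assignment gives total 369.
Compare {H1, H2, H5}: its best feasible assignment gives total 370.
Every other set of open sites that can feasibly serve all demand totals ≥ 369 even under its best assignment. Minimum: 352.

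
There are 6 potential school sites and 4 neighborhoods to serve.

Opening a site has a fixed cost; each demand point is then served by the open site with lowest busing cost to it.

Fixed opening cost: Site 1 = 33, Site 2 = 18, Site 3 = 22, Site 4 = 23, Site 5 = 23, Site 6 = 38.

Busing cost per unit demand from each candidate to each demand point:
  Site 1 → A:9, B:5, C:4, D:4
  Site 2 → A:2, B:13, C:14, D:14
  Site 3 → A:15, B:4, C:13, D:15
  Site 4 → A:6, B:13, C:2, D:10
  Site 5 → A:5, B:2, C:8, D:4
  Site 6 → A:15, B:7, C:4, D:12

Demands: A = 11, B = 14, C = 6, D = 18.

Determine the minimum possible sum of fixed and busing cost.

Open {Site 2, Site 4, Site 5}: assign each demand point to its cheapest open site.
  A→Site 2 11×2=22, B→Site 5 14×2=28, C→Site 4 6×2=12, D→Site 5 18×4=72
  busing cost 134, fixed 64 → total 198.
Compare {Site 2, Site 5}: busing cost 170 + fixed 41 = 211.
Compare {Site 4, Site 5}: busing cost 167 + fixed 46 = 213.
Compare {Site 1, Site 2, Site 5}: busing cost 146 + fixed 74 = 220.
All other subsets cost ≥ 211. Minimum total cost: 198.

198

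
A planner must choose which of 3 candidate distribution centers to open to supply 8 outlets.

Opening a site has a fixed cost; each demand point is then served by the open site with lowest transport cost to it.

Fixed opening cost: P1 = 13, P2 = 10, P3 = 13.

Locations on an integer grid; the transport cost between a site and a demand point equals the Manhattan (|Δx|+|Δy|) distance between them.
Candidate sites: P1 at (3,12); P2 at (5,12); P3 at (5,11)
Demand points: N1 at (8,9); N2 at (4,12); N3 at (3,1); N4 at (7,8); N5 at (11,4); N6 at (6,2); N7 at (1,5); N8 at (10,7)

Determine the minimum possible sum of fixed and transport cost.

79

Open {P3}: assign each demand point to its cheapest open site.
  N1→P3 5, N2→P3 2, N3→P3 12, N4→P3 5, N5→P3 13, N6→P3 10, N7→P3 10, N8→P3 9
  transport cost 66, fixed 13 → total 79.
Compare {P2}: transport cost 72 + fixed 10 = 82.
Compare {P2, P3}: transport cost 65 + fixed 23 = 88.
Compare {P1, P3}: transport cost 63 + fixed 26 = 89.
All other subsets cost ≥ 82. Minimum total cost: 79.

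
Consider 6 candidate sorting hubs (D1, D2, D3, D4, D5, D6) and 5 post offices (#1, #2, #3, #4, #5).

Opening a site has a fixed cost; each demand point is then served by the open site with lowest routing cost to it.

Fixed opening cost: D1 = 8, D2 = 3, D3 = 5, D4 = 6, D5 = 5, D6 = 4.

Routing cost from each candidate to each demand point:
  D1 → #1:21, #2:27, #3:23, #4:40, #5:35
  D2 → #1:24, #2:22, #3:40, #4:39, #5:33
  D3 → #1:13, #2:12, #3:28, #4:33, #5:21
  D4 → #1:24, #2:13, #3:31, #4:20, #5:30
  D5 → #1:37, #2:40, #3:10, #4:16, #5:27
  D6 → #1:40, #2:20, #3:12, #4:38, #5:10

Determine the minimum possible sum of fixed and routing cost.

75

Open {D3, D5, D6}: assign each demand point to its cheapest open site.
  #1→D3 13, #2→D3 12, #3→D5 10, #4→D5 16, #5→D6 10
  routing cost 61, fixed 14 → total 75.
Compare {D2, D3, D5, D6}: routing cost 61 + fixed 17 = 78.
Compare {D3, D4, D5, D6}: routing cost 61 + fixed 20 = 81.
Compare {D3, D5}: routing cost 72 + fixed 10 = 82.
All other subsets cost ≥ 78. Minimum total cost: 75.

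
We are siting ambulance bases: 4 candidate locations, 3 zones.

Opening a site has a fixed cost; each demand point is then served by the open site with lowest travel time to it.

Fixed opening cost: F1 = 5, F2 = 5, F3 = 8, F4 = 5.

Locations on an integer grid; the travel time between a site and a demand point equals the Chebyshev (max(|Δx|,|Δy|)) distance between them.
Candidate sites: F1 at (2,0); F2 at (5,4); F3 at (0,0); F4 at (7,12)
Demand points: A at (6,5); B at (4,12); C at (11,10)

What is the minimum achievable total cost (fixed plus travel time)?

18

Open {F2, F4}: assign each demand point to its cheapest open site.
  A→F2 1, B→F4 3, C→F4 4
  travel time 8, fixed 10 → total 18.
Compare {F4}: travel time 14 + fixed 5 = 19.
Compare {F2}: travel time 15 + fixed 5 = 20.
Compare {F1, F4}: travel time 12 + fixed 10 = 22.
All other subsets cost ≥ 19. Minimum total cost: 18.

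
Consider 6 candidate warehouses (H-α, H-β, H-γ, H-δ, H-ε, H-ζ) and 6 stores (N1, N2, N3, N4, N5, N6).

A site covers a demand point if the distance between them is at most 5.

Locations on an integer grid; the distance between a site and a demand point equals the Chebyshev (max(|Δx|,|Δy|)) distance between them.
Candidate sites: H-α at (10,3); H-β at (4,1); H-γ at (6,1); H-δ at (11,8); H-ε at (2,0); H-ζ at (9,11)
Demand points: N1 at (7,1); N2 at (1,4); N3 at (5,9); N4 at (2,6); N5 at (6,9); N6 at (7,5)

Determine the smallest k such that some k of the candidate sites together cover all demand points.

2

Coverage sets (demand points within 5 of each site):
  H-α: {N1, N6}
  H-β: {N1, N2, N4, N6}
  H-γ: {N1, N2, N4, N6}
  H-δ: {N5, N6}
  H-ε: {N1, N2, N6}
  H-ζ: {N3, N5}
No single site covers all 6 demand points.
But {H-β, H-ζ} covers everything, so the minimum is 2.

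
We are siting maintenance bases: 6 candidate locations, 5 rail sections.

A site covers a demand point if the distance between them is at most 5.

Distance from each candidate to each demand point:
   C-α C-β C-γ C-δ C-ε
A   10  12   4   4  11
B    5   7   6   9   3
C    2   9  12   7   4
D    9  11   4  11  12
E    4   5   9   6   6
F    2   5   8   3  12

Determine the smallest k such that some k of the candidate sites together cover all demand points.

Coverage sets (demand points within 5 of each site):
  A: {C-γ, C-δ}
  B: {C-α, C-ε}
  C: {C-α, C-ε}
  D: {C-γ}
  E: {C-α, C-β}
  F: {C-α, C-β, C-δ}
No 2 sites suffice: every size-2 union leaves at least one demand point uncovered.
But {A, B, E} covers everything, so the minimum is 3.

3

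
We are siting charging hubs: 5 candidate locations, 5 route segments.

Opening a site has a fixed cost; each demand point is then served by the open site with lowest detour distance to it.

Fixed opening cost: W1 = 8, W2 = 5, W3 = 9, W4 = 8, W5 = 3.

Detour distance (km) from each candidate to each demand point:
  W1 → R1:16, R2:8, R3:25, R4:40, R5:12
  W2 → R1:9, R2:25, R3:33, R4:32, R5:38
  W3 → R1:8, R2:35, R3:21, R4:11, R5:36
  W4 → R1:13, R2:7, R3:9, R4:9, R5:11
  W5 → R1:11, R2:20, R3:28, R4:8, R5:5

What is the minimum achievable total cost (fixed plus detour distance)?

Open {W4, W5}: assign each demand point to its cheapest open site.
  R1→W5 11, R2→W4 7, R3→W4 9, R4→W5 8, R5→W5 5
  detour distance 40, fixed 11 → total 51.
Compare {W2, W4, W5}: detour distance 38 + fixed 16 = 54.
Compare {W4}: detour distance 49 + fixed 8 = 57.
Compare {W3, W4, W5}: detour distance 37 + fixed 20 = 57.
All other subsets cost ≥ 54. Minimum total cost: 51.

51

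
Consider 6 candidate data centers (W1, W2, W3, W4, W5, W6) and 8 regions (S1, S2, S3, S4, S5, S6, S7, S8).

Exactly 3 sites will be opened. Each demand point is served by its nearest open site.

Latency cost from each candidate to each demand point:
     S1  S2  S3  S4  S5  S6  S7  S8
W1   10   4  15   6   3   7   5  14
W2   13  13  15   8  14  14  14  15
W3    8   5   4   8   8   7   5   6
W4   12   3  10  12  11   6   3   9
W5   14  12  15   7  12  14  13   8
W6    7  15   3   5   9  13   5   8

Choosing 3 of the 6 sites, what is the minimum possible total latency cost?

Open {W1, W4, W6}.
  S1→W6 7, S2→W4 3, S3→W6 3, S4→W6 5, S5→W1 3, S6→W4 6, S7→W4 3, S8→W6 8  ⇒ total 38.
Compare {W1, W3, W4}: total 39.
Compare {W1, W3, W6}: total 40.
No size-3 selection does better; minimum is 38.

38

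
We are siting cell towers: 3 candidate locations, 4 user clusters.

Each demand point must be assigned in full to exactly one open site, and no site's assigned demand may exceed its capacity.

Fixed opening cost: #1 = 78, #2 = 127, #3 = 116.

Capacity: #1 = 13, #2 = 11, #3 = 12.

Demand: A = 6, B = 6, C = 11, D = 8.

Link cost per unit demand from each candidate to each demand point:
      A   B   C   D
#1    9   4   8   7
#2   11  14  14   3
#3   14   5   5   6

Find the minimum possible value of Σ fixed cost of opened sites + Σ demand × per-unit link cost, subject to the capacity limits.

Open {#1, #2, #3}; cheapest assignment that respects the capacities:
  #1 (cap 13, load 12): A, B — cost 6×9 + 6×4 = 78
  #2 (cap 11, load 8): D — cost 8×3 = 24
  #3 (cap 12, load 11): C — cost 11×5 = 55
  Shipping 157, fixed 321 → total 478.
  Any other capacity-feasible assignment to {#1, #2, #3} ships for at least 157.
Total demand is 31 and no other set of sites has combined capacity ≥ 31, so {#1, #2, #3} is the only feasible choice of open sites. Minimum: 478.

478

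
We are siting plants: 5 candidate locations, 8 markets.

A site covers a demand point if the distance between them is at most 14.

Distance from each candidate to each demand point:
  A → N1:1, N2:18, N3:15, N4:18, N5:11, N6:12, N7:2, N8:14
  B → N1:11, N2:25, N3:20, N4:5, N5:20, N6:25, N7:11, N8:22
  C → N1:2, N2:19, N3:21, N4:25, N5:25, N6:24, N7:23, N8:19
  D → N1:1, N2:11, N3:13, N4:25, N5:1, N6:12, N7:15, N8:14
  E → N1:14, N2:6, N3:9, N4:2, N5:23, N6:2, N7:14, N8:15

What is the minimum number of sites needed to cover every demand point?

2

Coverage sets (demand points within 14 of each site):
  A: {N1, N5, N6, N7, N8}
  B: {N1, N4, N7}
  C: {N1}
  D: {N1, N2, N3, N5, N6, N8}
  E: {N1, N2, N3, N4, N6, N7}
No single site covers all 8 demand points.
But {A, E} covers everything, so the minimum is 2.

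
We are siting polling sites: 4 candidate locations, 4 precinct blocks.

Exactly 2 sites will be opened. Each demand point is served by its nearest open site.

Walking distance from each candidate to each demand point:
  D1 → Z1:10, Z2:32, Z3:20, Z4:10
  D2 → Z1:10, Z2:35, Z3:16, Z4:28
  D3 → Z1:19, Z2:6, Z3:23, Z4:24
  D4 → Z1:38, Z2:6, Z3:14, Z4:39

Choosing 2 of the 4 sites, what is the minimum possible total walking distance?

Open {D1, D4}.
  Z1→D1 10, Z2→D4 6, Z3→D4 14, Z4→D1 10  ⇒ total 40.
Compare {D1, D3}: total 46.
Compare {D2, D3}: total 56.
No size-2 selection does better; minimum is 40.

40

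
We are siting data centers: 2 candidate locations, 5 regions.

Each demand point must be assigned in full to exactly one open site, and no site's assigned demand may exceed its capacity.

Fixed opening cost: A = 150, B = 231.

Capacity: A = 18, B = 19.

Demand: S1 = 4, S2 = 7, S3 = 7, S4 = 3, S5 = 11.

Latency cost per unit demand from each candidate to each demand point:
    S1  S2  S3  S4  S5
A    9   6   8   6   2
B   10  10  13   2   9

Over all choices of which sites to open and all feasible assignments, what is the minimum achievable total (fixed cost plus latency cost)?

Open {A, B}; cheapest assignment that respects the capacities:
  A (cap 18, load 18): S3, S5 — cost 7×8 + 11×2 = 78
  B (cap 19, load 14): S1, S2, S4 — cost 4×10 + 7×10 + 3×2 = 116
  Shipping 194, fixed 381 → total 575.
  Any other capacity-feasible assignment to {A, B} ships for at least 194.
Total demand is 32 and no other set of sites has combined capacity ≥ 32, so {A, B} is the only feasible choice of open sites. Minimum: 575.

575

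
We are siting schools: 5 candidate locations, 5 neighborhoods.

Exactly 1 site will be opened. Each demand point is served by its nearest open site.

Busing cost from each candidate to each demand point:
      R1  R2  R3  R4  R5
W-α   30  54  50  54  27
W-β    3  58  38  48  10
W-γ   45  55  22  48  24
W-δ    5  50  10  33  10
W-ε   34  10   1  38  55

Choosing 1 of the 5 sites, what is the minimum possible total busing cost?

108

Open {W-δ}.
  R1→W-δ 5, R2→W-δ 50, R3→W-δ 10, R4→W-δ 33, R5→W-δ 10  ⇒ total 108.
Compare {W-ε}: total 138.
Compare {W-β}: total 157.
No size-1 selection does better; minimum is 108.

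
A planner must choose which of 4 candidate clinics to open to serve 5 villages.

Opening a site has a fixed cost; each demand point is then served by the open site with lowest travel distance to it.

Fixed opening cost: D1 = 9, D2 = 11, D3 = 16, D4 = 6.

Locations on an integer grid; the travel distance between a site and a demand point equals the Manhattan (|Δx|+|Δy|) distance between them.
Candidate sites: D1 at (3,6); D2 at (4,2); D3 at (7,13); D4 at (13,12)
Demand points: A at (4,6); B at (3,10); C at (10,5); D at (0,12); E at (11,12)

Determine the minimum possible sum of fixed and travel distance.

39

Open {D1, D4}: assign each demand point to its cheapest open site.
  A→D1 1, B→D1 4, C→D1 8, D→D1 9, E→D4 2
  travel distance 24, fixed 15 → total 39.
Compare {D1}: travel distance 36 + fixed 9 = 45.
Compare {D1, D2, D4}: travel distance 24 + fixed 26 = 50.
Compare {D1, D3}: travel distance 26 + fixed 25 = 51.
All other subsets cost ≥ 45. Minimum total cost: 39.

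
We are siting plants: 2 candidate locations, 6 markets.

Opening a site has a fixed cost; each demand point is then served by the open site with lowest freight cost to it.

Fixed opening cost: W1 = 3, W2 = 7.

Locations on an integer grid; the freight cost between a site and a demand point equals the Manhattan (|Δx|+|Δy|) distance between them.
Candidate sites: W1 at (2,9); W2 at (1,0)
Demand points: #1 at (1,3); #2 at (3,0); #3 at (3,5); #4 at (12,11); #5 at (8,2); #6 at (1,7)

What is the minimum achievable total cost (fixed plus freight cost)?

Open {W1, W2}: assign each demand point to its cheapest open site.
  #1→W2 3, #2→W2 2, #3→W1 5, #4→W1 12, #5→W2 9, #6→W1 3
  freight cost 34, fixed 10 → total 44.
Compare {W1}: freight cost 50 + fixed 3 = 53.
Compare {W2}: freight cost 50 + fixed 7 = 57.

44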